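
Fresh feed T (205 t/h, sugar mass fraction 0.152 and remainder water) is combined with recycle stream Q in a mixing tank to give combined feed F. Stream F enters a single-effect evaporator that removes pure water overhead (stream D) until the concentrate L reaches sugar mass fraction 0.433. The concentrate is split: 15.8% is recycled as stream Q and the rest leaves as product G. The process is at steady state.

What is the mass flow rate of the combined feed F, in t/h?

Overall sugar balance (none leaves overhead): sugar in fresh feed = sugar in product, i.e. 205×0.152 = (1−0.158)·L·0.433.
L = 31.16/(0.433×0.842) = 85.467 t/h.
Recycle Q = 0.158×85.467 = 13.504 t/h.
Combined feed F = 205 + 13.504 = 218.5 t/h.

218.5 t/h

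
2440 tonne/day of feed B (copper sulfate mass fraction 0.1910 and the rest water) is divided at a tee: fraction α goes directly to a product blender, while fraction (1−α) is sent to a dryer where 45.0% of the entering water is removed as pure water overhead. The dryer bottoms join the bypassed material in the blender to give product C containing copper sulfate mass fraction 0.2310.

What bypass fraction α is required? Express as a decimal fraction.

0.524

All 2440×0.191 = 466.04 tonne/day of copper sulfate reaches C, so C = 466.04/0.231 = 2017.5 tonne/day and vapour = 422.51 tonne/day.
The evaporator receives (1−α)·2440 of feed at 0.809 water and removes 0.450 of that water:
0.450×0.809×(1−α)×2440 = 422.51
(1−α) = 422.51/888.28 = 0.4756;  α = 0.5244.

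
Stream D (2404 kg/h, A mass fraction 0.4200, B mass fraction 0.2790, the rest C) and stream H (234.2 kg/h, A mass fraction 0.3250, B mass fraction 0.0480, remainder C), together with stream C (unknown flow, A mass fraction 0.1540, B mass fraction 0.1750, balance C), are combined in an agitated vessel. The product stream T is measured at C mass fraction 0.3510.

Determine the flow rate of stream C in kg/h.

173.6 kg/h

Let C be the unknown flow. Total out = 2638.2 + C.
C balance: 870.45 + 0.671·C = 0.351·(2638.2 + C)
(0.671 − 0.351)·C = 0.351×2638.2 − 870.45 = 55.561
C = 55.561 / 0.320 = 173.63 kg/h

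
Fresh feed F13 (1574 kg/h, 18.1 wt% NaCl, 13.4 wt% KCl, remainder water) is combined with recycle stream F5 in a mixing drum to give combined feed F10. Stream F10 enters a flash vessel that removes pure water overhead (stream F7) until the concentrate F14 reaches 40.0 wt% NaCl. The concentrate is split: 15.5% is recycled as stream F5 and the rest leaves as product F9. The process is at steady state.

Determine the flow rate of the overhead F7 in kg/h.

Overall NaCl balance (none leaves overhead): NaCl in fresh feed = NaCl in product, i.e. 1574×0.181 = (1−0.155)·F14·0.400.
F14 = 284.89/(0.400×0.845) = 842.88 kg/h.
Recycle F5 = 0.155×842.88 = 130.65 kg/h.
Combined feed F10 = 1574 + 130.65 = 1704.6 kg/h.
Overhead F7 = F10 − F14 = 1704.6 − 842.88 = 861.77 kg/h.

861.8 kg/h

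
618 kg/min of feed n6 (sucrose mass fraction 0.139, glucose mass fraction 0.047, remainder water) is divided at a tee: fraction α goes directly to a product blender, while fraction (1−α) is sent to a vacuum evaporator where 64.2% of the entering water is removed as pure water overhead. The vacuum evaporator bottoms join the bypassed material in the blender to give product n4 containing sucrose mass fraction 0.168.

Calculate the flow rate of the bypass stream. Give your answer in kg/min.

413.9 kg/min

All 618×0.139 = 85.902 kg/min of sucrose reaches n4, so n4 = 85.902/0.168 = 511.32 kg/min and vapour = 106.68 kg/min.
The evaporator receives (1−α)·618 of feed at 0.814 water and removes 0.642 of that water:
0.642×0.814×(1−α)×618 = 106.68
(1−α) = 106.68/322.96 = 0.3303;  α = 0.6697.
Bypass flow = 0.6697×618 = 413.86 kg/min.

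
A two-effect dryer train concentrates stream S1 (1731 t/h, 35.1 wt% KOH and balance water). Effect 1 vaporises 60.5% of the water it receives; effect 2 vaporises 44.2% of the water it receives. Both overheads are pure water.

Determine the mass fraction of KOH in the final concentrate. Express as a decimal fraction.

0.710

water in feed = 1731×0.649 = 1123.4 t/h.
After stage 1: water left = (1−0.605)×1123.4 = 443.75; stream total = 1051.3 t/h.
After stage 2: water left = (1−0.442)×443.75 = 247.61; final concentrate = 855.19 t/h.
KOH fraction = 607.58/855.19 = 0.710.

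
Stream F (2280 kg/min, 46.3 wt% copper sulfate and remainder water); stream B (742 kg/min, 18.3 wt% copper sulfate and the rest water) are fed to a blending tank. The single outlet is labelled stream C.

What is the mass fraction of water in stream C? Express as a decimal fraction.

Total flow out = 2280 + 742 = 3022 kg/min.
water in = 2280×0.537 + 742×0.817 = 1830.6 kg/min.
water mass fraction in C = 1830.6/3022 = 0.6057.

0.6057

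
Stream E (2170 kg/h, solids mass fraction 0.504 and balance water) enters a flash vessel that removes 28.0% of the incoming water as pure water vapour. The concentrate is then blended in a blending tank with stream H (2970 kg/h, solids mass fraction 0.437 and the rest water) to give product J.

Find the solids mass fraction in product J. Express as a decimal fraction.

Vapour removed = 0.280×0.496×2170 = 301.37 kg/h; concentrate = 1868.6 kg/h.
solids reaching the mixer = 1093.7 (from concentrate) + 2970×0.437 = 2391.6 kg/h.
Product flow = 1868.6 + 2970 = 4838.6 kg/h; solids fraction = 0.494.

0.494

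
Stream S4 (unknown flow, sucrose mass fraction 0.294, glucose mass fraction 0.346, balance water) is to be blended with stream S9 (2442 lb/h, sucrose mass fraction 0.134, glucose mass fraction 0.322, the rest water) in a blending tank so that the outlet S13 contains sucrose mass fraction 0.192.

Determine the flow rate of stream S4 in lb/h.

Let S4 be the unknown flow. Total out = 2442 + S4.
sucrose balance: 327.23 + 0.294·S4 = 0.192·(2442 + S4)
(0.294 − 0.192)·S4 = 0.192×2442 − 327.23 = 141.64
S4 = 141.64 / 0.102 = 1388.6 lb/h

1389 lb/h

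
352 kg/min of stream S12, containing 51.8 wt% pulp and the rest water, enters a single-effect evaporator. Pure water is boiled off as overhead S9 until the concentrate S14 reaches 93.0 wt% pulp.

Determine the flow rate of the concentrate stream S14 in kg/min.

pulp is conserved: 352×0.518 = 182.34 kg/min all reports to the concentrate.
Concentrate = 182.34/(target fraction) = 196.06 kg/min.

196.1 kg/min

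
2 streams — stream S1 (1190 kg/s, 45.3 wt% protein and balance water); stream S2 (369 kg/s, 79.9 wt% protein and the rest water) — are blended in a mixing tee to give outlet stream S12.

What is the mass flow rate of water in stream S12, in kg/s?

725.1 kg/s

water out = water in = 1190×0.547 + 369×0.201 = 725.1 kg/s.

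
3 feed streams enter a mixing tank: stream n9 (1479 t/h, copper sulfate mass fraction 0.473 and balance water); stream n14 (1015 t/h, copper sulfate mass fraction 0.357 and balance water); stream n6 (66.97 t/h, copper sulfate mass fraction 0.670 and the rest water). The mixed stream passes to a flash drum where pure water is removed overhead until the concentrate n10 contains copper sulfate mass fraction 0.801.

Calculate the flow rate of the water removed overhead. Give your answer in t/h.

copper sulfate entering = 1479×0.473 + 1015×0.357 + 66.97×0.670 = 1106.8 t/h.
All copper sulfate reports to n10, so n10 = 1106.8/0.801 = 1381.8 t/h.
Total feed = 2561 t/h; overhead = 2561 − 1381.8 = 1179.2 t/h.

1179 t/h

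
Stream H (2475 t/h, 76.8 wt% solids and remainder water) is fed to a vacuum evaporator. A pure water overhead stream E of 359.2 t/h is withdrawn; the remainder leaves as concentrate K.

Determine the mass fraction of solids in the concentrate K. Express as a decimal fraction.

solids is not removed: 2475×0.768 = 1900.8 t/h of solids enters K.
Concentrate = 2475 − 359.2 = 2115.8 t/h.
Mass fraction = 1900.8/2115.8 = 0.8984.

0.8984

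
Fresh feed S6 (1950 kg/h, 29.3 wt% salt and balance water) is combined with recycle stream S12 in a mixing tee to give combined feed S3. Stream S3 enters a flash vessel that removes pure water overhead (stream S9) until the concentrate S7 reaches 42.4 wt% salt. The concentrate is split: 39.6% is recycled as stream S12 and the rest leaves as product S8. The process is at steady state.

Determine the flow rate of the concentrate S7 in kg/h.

2231 kg/h

Overall salt balance (none leaves overhead): salt in fresh feed = salt in product, i.e. 1950×0.293 = (1−0.396)·S7·0.424.
S7 = 571.35/(0.424×0.604) = 2231 kg/h.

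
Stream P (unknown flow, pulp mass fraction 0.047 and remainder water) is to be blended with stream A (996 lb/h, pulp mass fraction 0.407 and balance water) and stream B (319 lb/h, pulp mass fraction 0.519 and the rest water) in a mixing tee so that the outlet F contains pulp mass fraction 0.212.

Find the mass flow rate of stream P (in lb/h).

1771 lb/h

Let P be the unknown flow. Total out = 1315 + P.
pulp balance: 570.93 + 0.047·P = 0.212·(1315 + P)
(0.047 − 0.212)·P = 0.212×1315 − 570.93 = -292.15
P = -292.15 / -0.165 = 1770.6 lb/h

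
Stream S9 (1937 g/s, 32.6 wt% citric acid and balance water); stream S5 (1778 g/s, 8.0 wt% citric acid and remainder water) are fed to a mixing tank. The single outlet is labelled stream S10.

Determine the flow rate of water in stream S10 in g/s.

2941 g/s

water out = water in = 1937×0.674 + 1778×0.920 = 2941.3 g/s.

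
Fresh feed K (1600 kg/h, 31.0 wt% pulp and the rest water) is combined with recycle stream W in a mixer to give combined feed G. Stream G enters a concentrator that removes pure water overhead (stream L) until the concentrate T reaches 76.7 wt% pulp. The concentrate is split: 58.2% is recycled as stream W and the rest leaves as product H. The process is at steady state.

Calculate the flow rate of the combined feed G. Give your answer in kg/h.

Overall pulp balance (none leaves overhead): pulp in fresh feed = pulp in product, i.e. 1600×0.310 = (1−0.582)·T·0.767.
T = 496/(0.767×0.418) = 1547.1 kg/h.
Recycle W = 0.582×1547.1 = 900.39 kg/h.
Combined feed G = 1600 + 900.39 = 2500.4 kg/h.

2500 kg/h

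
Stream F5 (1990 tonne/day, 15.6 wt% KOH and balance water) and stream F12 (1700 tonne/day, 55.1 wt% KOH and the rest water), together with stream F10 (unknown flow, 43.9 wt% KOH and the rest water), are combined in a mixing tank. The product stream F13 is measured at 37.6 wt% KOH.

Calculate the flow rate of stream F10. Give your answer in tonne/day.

2227 tonne/day

Let F10 be the unknown flow. Total out = 3690 + F10.
KOH balance: 1247.1 + 0.439·F10 = 0.376·(3690 + F10)
(0.439 − 0.376)·F10 = 0.376×3690 − 1247.1 = 140.3
F10 = 140.3 / 0.063 = 2227 tonne/day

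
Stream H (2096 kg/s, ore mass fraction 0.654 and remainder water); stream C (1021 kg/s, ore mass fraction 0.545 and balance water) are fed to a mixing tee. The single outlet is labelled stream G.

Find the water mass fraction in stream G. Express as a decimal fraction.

0.382

Total flow out = 2096 + 1021 = 3117 kg/s.
water in = 2096×0.346 + 1021×0.455 = 1189.8 kg/s.
water mass fraction in G = 1189.8/3117 = 0.382.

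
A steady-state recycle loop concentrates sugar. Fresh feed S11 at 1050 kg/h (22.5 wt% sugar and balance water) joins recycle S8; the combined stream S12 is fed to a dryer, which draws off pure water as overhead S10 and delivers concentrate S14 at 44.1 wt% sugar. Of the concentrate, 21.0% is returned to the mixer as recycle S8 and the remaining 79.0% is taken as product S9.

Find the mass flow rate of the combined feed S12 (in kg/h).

Overall sugar balance (none leaves overhead): sugar in fresh feed = sugar in product, i.e. 1050×0.225 = (1−0.210)·S14·0.441.
S14 = 236.25/(0.441×0.790) = 678.12 kg/h.
Recycle S8 = 0.210×678.12 = 142.41 kg/h.
Combined feed S12 = 1050 + 142.41 = 1192.4 kg/h.

1192 kg/h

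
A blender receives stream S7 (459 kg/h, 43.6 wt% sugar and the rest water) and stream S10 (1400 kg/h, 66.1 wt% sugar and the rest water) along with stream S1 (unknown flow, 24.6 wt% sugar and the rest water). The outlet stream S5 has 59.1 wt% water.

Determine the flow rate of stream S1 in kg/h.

2240 kg/h

Let S1 be the unknown flow. Total out = 1859 + S1.
water balance: 733.48 + 0.754·S1 = 0.591·(1859 + S1)
(0.754 − 0.591)·S1 = 0.591×1859 − 733.48 = 365.19
S1 = 365.19 / 0.163 = 2240.4 kg/h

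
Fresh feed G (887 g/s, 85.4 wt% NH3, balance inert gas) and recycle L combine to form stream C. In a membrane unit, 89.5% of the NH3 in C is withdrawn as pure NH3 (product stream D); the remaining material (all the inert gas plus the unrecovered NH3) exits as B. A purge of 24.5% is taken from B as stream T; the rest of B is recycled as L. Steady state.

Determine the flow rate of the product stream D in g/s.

736.3 g/s

NH3 in C: m_A = 887×0.854 + (1−0.245)·(1−0.895)·m_A, so m_A = 757.5/0.9207 = 822.72 g/s.
Product D = 0.895×822.72 = 736.33 g/s.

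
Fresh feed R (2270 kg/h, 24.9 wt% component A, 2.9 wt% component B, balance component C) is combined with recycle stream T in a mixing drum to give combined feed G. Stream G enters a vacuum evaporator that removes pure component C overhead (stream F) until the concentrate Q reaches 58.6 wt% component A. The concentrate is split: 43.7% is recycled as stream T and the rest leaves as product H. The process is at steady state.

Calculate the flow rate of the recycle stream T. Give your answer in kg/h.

Overall component A balance (none leaves overhead): component A in fresh feed = component A in product, i.e. 2270×0.249 = (1−0.437)·Q·0.586.
Q = 565.23/(0.586×0.563) = 1713.2 kg/h.
Recycle T = 0.437×1713.2 = 748.69 kg/h.

748.7 kg/h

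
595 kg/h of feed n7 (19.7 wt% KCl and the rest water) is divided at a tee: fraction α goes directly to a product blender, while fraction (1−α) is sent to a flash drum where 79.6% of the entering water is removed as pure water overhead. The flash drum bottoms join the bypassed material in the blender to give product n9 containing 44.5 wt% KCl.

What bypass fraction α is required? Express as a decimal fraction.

All 595×0.197 = 117.22 kg/h of KCl reaches n9, so n9 = 117.22/0.445 = 263.4 kg/h and vapour = 331.6 kg/h.
The evaporator receives (1−α)·595 of feed at 0.803 water and removes 0.796 of that water:
0.796×0.803×(1−α)×595 = 331.6
(1−α) = 331.6/380.32 = 0.8719;  α = 0.1281.

0.128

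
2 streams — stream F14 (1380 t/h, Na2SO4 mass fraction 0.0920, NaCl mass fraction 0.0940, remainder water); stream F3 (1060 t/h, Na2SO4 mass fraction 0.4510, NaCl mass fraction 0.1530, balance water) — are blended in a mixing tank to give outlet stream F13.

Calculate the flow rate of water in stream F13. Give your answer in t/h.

water out = water in = 1380×0.814 + 1060×0.396 = 1543.1 t/h.

1543 t/h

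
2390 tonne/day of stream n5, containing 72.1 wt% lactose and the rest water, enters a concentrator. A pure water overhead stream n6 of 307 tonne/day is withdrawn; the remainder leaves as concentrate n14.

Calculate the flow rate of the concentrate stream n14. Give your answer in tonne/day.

Concentrate = 2390 − 307 = 2083 tonne/day.

2083 tonne/day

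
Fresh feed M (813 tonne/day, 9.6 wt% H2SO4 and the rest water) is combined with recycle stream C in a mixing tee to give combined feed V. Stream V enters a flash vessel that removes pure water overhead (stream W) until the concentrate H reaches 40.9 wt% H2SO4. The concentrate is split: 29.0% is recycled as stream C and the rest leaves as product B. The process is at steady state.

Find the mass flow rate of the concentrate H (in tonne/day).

268.8 tonne/day

Overall H2SO4 balance (none leaves overhead): H2SO4 in fresh feed = H2SO4 in product, i.e. 813×0.096 = (1−0.290)·H·0.409.
H = 78.048/(0.409×0.710) = 268.77 tonne/day.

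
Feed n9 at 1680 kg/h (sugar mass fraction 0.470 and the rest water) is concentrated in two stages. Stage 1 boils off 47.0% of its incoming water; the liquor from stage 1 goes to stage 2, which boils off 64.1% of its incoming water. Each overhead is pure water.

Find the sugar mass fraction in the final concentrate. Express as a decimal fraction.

water in feed = 1680×0.530 = 890.4 kg/h.
After stage 1: water left = (1−0.470)×890.4 = 471.91; stream total = 1261.5 kg/h.
After stage 2: water left = (1−0.641)×471.91 = 169.42; final concentrate = 959.02 kg/h.
sugar fraction = 789.6/959.02 = 0.823.

0.823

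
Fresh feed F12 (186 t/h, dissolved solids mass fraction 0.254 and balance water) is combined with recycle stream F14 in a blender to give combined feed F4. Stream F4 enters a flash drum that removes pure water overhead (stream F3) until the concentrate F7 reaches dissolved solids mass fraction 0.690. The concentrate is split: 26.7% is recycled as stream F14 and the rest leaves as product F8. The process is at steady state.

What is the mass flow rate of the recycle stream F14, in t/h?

Overall dissolved solids balance (none leaves overhead): dissolved solids in fresh feed = dissolved solids in product, i.e. 186×0.254 = (1−0.267)·F7·0.690.
F7 = 47.244/(0.690×0.733) = 93.41 t/h.
Recycle F14 = 0.267×93.41 = 24.94 t/h.

24.94 t/h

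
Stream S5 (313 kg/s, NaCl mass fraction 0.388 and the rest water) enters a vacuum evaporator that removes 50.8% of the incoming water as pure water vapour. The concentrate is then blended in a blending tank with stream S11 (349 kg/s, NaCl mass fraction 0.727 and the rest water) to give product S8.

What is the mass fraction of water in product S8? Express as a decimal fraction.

Vapour removed = 0.508×0.612×313 = 97.31 kg/s; concentrate = 215.69 kg/s.
water reaching the mixer = 94.246 (from concentrate) + 349×0.273 = 189.52 kg/s.
Product flow = 215.69 + 349 = 564.69 kg/s; water fraction = 0.336.

0.336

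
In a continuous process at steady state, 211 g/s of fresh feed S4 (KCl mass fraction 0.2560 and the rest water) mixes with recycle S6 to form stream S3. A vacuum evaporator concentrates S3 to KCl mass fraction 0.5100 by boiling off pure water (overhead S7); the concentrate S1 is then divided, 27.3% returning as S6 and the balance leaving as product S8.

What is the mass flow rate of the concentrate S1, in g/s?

Overall KCl balance (none leaves overhead): KCl in fresh feed = KCl in product, i.e. 211×0.256 = (1−0.273)·S1·0.510.
S1 = 54.016/(0.510×0.727) = 145.69 g/s.

145.7 g/s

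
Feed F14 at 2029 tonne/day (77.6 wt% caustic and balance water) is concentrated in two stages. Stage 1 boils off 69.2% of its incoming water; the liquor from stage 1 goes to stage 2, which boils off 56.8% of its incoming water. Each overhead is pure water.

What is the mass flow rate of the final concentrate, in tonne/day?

water in feed = 2029×0.224 = 454.5 tonne/day.
After stage 1: water left = (1−0.692)×454.5 = 139.98; stream total = 1714.5 tonne/day.
After stage 2: water left = (1−0.568)×139.98 = 60.473; final concentrate = 1635 tonne/day.

1635 tonne/day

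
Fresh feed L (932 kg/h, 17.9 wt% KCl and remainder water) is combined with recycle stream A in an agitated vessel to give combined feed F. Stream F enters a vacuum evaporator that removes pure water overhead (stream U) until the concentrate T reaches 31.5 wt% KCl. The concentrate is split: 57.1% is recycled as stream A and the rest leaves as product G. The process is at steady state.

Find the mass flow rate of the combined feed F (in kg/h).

Overall KCl balance (none leaves overhead): KCl in fresh feed = KCl in product, i.e. 932×0.179 = (1−0.571)·T·0.315.
T = 166.83/(0.315×0.429) = 1234.5 kg/h.
Recycle A = 0.571×1234.5 = 704.92 kg/h.
Combined feed F = 932 + 704.92 = 1636.9 kg/h.

1637 kg/h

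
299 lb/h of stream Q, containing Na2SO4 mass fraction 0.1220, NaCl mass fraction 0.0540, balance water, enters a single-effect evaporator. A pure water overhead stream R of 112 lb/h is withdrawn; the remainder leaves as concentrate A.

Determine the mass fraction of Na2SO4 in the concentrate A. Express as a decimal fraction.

Na2SO4 is not removed: 299×0.122 = 36.478 lb/h of Na2SO4 enters A.
Concentrate = 299 − 112 = 187 lb/h.
Mass fraction = 36.478/187 = 0.1951.

0.1951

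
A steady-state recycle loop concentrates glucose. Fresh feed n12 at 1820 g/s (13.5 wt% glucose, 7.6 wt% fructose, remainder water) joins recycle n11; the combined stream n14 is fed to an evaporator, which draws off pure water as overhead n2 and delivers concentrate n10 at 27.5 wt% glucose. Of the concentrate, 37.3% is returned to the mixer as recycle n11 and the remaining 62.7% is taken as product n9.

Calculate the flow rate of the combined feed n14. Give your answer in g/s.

Overall glucose balance (none leaves overhead): glucose in fresh feed = glucose in product, i.e. 1820×0.135 = (1−0.373)·n10·0.275.
n10 = 245.7/(0.275×0.627) = 1425 g/s.
Recycle n11 = 0.373×1425 = 531.51 g/s.
Combined feed n14 = 1820 + 531.51 = 2351.5 g/s.

2352 g/s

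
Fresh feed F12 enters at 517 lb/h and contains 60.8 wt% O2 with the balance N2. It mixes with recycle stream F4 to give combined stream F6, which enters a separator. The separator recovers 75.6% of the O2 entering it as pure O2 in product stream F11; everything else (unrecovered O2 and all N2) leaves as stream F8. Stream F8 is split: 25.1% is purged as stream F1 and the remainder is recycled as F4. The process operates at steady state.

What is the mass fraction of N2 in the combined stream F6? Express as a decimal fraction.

0.6773

N2 enters only via F12 and leaves only via the purge: 517×0.392 = 0.251×(N2 in F8), and the separator passes all N2, so N2 in F6 = N2 in F8 = 807.43 lb/h.
O2 in F6: m_A = 517×0.608 + (1−0.251)·(1−0.756)·m_A, so m_A = 314.34/0.8172 = 384.63 lb/h.
F6 = 384.63 + 807.43 = 1192.1 lb/h.
N2 fraction in F6 = 807.43/1192.1 = 0.6773.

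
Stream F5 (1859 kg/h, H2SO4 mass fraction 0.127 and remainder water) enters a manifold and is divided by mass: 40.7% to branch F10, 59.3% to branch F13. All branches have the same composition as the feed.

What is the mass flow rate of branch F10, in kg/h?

Branch F10 flow = 0.407×1859 = 756.61 kg/h.

756.6 kg/h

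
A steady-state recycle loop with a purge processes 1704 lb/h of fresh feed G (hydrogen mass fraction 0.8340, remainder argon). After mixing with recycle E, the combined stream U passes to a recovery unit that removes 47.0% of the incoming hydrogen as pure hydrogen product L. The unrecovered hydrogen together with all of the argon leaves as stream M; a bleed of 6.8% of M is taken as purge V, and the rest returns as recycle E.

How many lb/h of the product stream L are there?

1320 lb/h

hydrogen in U: m_A = 1704×0.834 + (1−0.068)·(1−0.470)·m_A, so m_A = 1421.1/0.5060 = 2808.3 lb/h.
Product L = 0.470×2808.3 = 1319.9 lb/h.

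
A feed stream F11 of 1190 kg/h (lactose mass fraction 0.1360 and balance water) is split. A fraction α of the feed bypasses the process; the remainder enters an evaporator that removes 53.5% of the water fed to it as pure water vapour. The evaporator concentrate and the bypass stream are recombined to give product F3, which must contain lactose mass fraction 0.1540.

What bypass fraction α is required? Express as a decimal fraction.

0.747

All 1190×0.136 = 161.84 kg/h of lactose reaches F3, so F3 = 161.84/0.154 = 1050.9 kg/h and vapour = 139.09 kg/h.
The evaporator receives (1−α)·1190 of feed at 0.864 water and removes 0.535 of that water:
0.535×0.864×(1−α)×1190 = 139.09
(1−α) = 139.09/550.07 = 0.2529;  α = 0.7471.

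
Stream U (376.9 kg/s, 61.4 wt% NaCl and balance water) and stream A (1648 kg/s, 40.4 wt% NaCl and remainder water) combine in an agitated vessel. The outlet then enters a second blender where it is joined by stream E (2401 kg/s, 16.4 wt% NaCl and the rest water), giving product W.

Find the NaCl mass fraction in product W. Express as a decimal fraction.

0.292

Overall, product flow = 4425.9 kg/s.
NaCl in = 376.9×0.614 + 1648×0.404 + 2401×0.164 = 1291 kg/s.
NaCl fraction in W = 0.292.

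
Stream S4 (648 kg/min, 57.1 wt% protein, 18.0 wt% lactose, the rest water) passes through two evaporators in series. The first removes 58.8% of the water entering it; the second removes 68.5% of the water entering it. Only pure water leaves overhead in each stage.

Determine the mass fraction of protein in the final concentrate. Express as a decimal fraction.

0.729

water in feed = 648×0.249 = 161.35 kg/min.
After stage 1: water left = (1−0.588)×161.35 = 66.477; stream total = 553.13 kg/min.
After stage 2: water left = (1−0.685)×66.477 = 20.94; final concentrate = 507.59 kg/min.
protein fraction = 370.01/507.59 = 0.729.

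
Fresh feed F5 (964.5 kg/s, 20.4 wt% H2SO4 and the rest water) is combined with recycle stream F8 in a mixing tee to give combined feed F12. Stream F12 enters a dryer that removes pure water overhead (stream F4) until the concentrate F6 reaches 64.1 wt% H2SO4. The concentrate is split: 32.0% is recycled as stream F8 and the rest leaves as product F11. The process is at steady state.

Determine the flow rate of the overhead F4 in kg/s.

657.5 kg/s

Overall H2SO4 balance (none leaves overhead): H2SO4 in fresh feed = H2SO4 in product, i.e. 964.5×0.204 = (1−0.320)·F6·0.641.
F6 = 196.76/(0.641×0.680) = 451.4 kg/s.
Recycle F8 = 0.320×451.4 = 144.45 kg/s.
Combined feed F12 = 964.5 + 144.45 = 1108.9 kg/s.
Overhead F4 = F12 − F6 = 1108.9 − 451.4 = 657.55 kg/s.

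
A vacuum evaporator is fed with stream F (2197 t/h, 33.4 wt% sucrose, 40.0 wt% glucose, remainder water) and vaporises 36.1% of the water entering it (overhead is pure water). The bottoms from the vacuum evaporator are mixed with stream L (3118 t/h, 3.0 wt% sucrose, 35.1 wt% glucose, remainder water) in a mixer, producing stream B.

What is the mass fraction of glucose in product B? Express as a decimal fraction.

Vapour removed = 0.361×0.266×2197 = 210.97 t/h; concentrate = 1986 t/h.
glucose reaching the mixer = 878.8 (from concentrate) + 3118×0.351 = 1973.2 t/h.
Product flow = 1986 + 3118 = 5104 t/h; glucose fraction = 0.3866.

0.3866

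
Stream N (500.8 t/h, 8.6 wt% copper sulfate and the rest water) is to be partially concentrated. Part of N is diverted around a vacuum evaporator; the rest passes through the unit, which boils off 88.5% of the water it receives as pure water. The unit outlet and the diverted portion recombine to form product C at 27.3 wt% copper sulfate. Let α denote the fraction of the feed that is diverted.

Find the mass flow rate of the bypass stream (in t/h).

All 500.8×0.086 = 43.069 t/h of copper sulfate reaches C, so C = 43.069/0.273 = 157.76 t/h and vapour = 343.04 t/h.
The evaporator receives (1−α)·500.8 of feed at 0.914 water and removes 0.885 of that water:
0.885×0.914×(1−α)×500.8 = 343.04
(1−α) = 343.04/405.09 = 0.8468;  α = 0.1532.
Bypass flow = 0.1532×500.8 = 76.714 t/h.

76.71 t/h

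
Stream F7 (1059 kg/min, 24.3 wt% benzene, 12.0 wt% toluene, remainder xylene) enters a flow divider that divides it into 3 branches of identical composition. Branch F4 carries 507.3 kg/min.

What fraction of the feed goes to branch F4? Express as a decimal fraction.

Fraction to F4 = 507.3/1059 = 0.4790.

0.479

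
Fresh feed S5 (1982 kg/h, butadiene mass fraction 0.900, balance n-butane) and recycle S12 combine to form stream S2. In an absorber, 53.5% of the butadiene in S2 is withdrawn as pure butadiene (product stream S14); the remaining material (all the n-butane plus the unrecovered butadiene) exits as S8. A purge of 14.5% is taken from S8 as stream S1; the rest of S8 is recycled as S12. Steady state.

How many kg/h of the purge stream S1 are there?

n-butane enters only via S5 and leaves only via the purge: 1982×0.100 = 0.145×(n-butane in S8), and the absorber passes all n-butane, so n-butane in S2 = n-butane in S8 = 1366.9 kg/h.
butadiene in S2: m_A = 1982×0.900 + (1−0.145)·(1−0.535)·m_A, so m_A = 1783.8/0.6024 = 2961 kg/h.
S8 = (1−0.535)×2961 + 1366.9 = 2743.8 kg/h.
Purge S1 = 0.145×2743.8 = 397.85 kg/h.

397.8 kg/h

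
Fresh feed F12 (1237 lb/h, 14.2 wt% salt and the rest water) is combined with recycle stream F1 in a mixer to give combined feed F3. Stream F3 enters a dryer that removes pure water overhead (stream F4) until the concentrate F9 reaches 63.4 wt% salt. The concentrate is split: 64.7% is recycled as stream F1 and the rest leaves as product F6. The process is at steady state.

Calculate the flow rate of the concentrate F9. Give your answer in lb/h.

784.9 lb/h

Overall salt balance (none leaves overhead): salt in fresh feed = salt in product, i.e. 1237×0.142 = (1−0.647)·F9·0.634.
F9 = 175.65/(0.634×0.353) = 784.86 lb/h.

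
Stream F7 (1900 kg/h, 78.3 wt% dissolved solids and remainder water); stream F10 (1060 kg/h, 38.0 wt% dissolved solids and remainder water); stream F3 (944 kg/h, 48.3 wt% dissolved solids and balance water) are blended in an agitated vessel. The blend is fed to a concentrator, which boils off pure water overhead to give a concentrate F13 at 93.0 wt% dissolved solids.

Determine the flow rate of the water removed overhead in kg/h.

dissolved solids entering = 1900×0.783 + 1060×0.380 + 944×0.483 = 2346.5 kg/h.
All dissolved solids reports to F13, so F13 = 2346.5/0.930 = 2523.1 kg/h.
Total feed = 3904 kg/h; overhead = 3904 − 2523.1 = 1380.9 kg/h.

1381 kg/h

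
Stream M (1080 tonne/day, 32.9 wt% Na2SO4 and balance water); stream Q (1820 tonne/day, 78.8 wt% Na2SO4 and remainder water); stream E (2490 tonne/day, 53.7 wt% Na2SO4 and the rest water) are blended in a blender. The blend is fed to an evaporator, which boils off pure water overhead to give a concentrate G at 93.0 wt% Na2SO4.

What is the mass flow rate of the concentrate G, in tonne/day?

3362 tonne/day

Na2SO4 entering = 1080×0.329 + 1820×0.788 + 2490×0.537 = 3126.6 tonne/day.
All Na2SO4 reports to G, so G = 3126.6/0.930 = 3361.9 tonne/day.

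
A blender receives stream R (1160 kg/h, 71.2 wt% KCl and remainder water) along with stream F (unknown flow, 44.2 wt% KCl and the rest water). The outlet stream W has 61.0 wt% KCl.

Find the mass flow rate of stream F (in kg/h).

Let F be the unknown flow. Total out = 1160 + F.
KCl balance: 825.92 + 0.442·F = 0.610·(1160 + F)
(0.442 − 0.610)·F = 0.610×1160 − 825.92 = -118.32
F = -118.32 / -0.168 = 704.29 kg/h

704.3 kg/h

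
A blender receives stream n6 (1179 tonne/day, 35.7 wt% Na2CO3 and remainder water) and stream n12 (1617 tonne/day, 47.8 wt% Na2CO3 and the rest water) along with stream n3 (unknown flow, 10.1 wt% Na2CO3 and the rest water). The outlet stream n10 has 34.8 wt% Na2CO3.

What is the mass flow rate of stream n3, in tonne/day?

Let n3 be the unknown flow. Total out = 2796 + n3.
Na2CO3 balance: 1193.8 + 0.101·n3 = 0.348·(2796 + n3)
(0.101 − 0.348)·n3 = 0.348×2796 − 1193.8 = -220.82
n3 = -220.82 / -0.247 = 894.01 tonne/day

894 tonne/day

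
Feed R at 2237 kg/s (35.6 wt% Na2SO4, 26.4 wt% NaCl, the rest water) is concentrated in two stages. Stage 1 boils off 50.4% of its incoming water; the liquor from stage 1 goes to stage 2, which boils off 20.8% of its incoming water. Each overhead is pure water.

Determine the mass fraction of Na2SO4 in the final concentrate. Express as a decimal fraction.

water in feed = 2237×0.380 = 850.06 kg/s.
After stage 1: water left = (1−0.504)×850.06 = 421.63; stream total = 1808.6 kg/s.
After stage 2: water left = (1−0.208)×421.63 = 333.93; final concentrate = 1720.9 kg/s.
Na2SO4 fraction = 796.37/1720.9 = 0.463.

0.463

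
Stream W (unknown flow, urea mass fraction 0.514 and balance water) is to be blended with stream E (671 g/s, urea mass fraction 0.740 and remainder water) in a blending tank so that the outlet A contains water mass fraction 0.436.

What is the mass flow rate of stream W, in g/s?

2362 g/s

Let W be the unknown flow. Total out = 671 + W.
water balance: 174.46 + 0.486·W = 0.436·(671 + W)
(0.486 − 0.436)·W = 0.436×671 − 174.46 = 118.1
W = 118.1 / 0.050 = 2361.9 g/s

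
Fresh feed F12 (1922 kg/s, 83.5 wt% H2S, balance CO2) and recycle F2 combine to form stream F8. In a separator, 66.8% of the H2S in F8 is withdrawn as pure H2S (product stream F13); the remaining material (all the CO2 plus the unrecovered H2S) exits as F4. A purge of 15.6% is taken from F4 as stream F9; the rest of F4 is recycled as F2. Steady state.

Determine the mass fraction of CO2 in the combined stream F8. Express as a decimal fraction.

CO2 enters only via F12 and leaves only via the purge: 1922×0.165 = 0.156×(CO2 in F4), and the separator passes all CO2, so CO2 in F8 = CO2 in F4 = 2032.9 kg/s.
H2S in F8: m_A = 1922×0.835 + (1−0.156)·(1−0.668)·m_A, so m_A = 1604.9/0.7198 = 2229.6 kg/s.
F8 = 2229.6 + 2032.9 = 4262.5 kg/s.
CO2 fraction in F8 = 2032.9/4262.5 = 0.4769.

0.4769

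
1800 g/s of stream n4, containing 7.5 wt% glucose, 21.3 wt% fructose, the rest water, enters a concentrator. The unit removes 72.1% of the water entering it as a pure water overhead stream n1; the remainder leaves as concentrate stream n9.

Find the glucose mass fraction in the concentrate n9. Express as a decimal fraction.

0.154

glucose is not removed: 1800×0.075 = 135 g/s of glucose enters n9.
water entering = 1800×0.712 = 1281.6 g/s; overhead removed = 0.721×1281.6 = 924.03 g/s.
Concentrate = 1800 − 924.03 = 875.97 g/s.
Mass fraction = 135/875.97 = 0.154.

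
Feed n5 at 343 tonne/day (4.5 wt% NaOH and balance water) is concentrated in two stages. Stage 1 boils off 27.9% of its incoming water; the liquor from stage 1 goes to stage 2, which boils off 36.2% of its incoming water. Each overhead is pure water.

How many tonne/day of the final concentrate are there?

166.1 tonne/day

water in feed = 343×0.955 = 327.56 tonne/day.
After stage 1: water left = (1−0.279)×327.56 = 236.17; stream total = 251.61 tonne/day.
After stage 2: water left = (1−0.362)×236.17 = 150.68; final concentrate = 166.11 tonne/day.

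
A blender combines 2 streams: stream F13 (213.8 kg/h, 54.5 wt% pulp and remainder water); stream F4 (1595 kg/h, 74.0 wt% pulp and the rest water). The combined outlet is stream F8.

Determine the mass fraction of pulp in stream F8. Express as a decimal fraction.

0.7170

Total flow out = 213.8 + 1595 = 1808.8 kg/h.
pulp in = 213.8×0.545 + 1595×0.740 = 1296.8 kg/h.
pulp mass fraction in F8 = 1296.8/1808.8 = 0.7170.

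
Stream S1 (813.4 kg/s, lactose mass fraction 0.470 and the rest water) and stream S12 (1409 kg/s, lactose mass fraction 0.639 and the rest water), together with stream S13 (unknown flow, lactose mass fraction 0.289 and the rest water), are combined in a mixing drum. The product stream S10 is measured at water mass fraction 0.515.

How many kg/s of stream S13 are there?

Let S13 be the unknown flow. Total out = 2222.4 + S13.
water balance: 939.75 + 0.711·S13 = 0.515·(2222.4 + S13)
(0.711 − 0.515)·S13 = 0.515×2222.4 − 939.75 = 204.79
S13 = 204.79 / 0.196 = 1044.8 kg/s

1045 kg/s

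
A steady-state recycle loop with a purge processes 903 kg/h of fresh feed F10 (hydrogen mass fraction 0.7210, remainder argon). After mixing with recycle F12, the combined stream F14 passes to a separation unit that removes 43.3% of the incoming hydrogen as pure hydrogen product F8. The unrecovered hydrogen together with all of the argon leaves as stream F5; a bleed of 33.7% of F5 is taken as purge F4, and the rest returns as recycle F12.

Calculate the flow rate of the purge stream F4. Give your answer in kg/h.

451.3 kg/h

argon enters only via F10 and leaves only via the purge: 903×0.279 = 0.337×(argon in F5), and the separation unit passes all argon, so argon in F14 = argon in F5 = 747.59 kg/h.
hydrogen in F14: m_A = 903×0.721 + (1−0.337)·(1−0.433)·m_A, so m_A = 651.06/0.6241 = 1043.2 kg/h.
F5 = (1−0.433)×1043.2 + 747.59 = 1339.1 kg/h.
Purge F4 = 0.337×1339.1 = 451.28 kg/h.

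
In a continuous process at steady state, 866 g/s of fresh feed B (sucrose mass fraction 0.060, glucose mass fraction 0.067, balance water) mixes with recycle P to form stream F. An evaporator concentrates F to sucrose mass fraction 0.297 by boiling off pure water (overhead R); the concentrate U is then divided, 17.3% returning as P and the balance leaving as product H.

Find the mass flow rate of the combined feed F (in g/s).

902.6 g/s

Overall sucrose balance (none leaves overhead): sucrose in fresh feed = sucrose in product, i.e. 866×0.060 = (1−0.173)·U·0.297.
U = 51.96/(0.297×0.827) = 211.55 g/s.
Recycle P = 0.173×211.55 = 36.598 g/s.
Combined feed F = 866 + 36.598 = 902.6 g/s.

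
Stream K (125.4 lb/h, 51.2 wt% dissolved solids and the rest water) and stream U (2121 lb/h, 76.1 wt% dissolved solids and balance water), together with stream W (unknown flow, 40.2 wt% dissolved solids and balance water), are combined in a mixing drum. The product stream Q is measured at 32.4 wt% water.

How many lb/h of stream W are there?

Let W be the unknown flow. Total out = 2246.4 + W.
water balance: 568.11 + 0.598·W = 0.324·(2246.4 + W)
(0.598 − 0.324)·W = 0.324×2246.4 − 568.11 = 159.72
W = 159.72 / 0.274 = 582.92 lb/h

582.9 lb/h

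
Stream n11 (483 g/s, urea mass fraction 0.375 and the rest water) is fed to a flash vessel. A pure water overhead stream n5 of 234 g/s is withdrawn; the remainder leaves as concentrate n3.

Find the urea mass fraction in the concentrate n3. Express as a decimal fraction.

urea is not removed: 483×0.375 = 181.12 g/s of urea enters n3.
Concentrate = 483 − 234 = 249 g/s.
Mass fraction = 181.12/249 = 0.727.

0.727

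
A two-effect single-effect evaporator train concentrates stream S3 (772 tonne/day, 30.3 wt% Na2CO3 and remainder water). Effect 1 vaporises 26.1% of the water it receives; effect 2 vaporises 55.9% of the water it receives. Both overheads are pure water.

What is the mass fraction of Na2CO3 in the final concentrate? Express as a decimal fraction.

0.572

water in feed = 772×0.697 = 538.08 tonne/day.
After stage 1: water left = (1−0.261)×538.08 = 397.64; stream total = 631.56 tonne/day.
After stage 2: water left = (1−0.559)×397.64 = 175.36; final concentrate = 409.28 tonne/day.
Na2CO3 fraction = 233.92/409.28 = 0.572.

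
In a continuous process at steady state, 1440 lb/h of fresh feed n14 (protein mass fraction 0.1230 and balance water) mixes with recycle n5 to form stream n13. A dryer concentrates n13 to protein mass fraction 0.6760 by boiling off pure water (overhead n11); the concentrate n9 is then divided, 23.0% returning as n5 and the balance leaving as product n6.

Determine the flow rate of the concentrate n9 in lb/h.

Overall protein balance (none leaves overhead): protein in fresh feed = protein in product, i.e. 1440×0.123 = (1−0.230)·n9·0.676.
n9 = 177.12/(0.676×0.770) = 340.28 lb/h.

340.3 lb/h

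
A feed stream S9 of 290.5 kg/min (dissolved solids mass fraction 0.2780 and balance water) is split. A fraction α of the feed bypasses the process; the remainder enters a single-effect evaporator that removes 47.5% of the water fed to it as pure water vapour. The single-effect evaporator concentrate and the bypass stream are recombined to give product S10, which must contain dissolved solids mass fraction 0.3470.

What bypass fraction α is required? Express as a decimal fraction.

All 290.5×0.278 = 80.759 kg/min of dissolved solids reaches S10, so S10 = 80.759/0.347 = 232.73 kg/min and vapour = 57.765 kg/min.
The evaporator receives (1−α)·290.5 of feed at 0.722 water and removes 0.475 of that water:
0.475×0.722×(1−α)×290.5 = 57.765
(1−α) = 57.765/99.627 = 0.5798;  α = 0.4202.

0.420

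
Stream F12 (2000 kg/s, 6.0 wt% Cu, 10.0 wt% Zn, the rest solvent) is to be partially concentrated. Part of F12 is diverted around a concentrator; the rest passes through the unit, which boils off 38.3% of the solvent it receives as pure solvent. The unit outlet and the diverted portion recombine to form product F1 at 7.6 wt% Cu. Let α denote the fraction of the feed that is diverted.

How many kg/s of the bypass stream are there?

All 2000×0.060 = 120 kg/s of Cu reaches F1, so F1 = 120/0.076 = 1578.9 kg/s and vapour = 421.05 kg/s.
The evaporator receives (1−α)·2000 of feed at 0.840 solvent and removes 0.383 of that solvent:
0.383×0.840×(1−α)×2000 = 421.05
(1−α) = 421.05/643.44 = 0.6544;  α = 0.3456.
Bypass flow = 0.3456×2000 = 691.25 kg/s.

691.2 kg/s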